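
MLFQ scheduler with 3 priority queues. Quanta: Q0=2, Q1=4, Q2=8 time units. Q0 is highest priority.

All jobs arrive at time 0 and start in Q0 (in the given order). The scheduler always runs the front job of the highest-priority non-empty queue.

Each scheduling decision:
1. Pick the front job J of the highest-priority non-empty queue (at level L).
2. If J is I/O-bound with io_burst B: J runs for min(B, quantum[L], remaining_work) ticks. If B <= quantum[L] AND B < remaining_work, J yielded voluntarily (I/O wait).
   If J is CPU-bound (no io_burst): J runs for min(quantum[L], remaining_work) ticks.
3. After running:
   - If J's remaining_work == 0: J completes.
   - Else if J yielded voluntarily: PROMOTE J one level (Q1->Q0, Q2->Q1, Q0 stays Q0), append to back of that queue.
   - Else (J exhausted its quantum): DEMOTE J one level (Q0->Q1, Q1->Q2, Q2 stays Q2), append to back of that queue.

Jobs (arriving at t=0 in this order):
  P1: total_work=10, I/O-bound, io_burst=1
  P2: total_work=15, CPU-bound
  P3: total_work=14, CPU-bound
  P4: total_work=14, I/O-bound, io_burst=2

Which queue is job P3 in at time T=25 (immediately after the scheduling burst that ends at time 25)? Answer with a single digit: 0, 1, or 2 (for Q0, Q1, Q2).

t=0-1: P1@Q0 runs 1, rem=9, I/O yield, promote→Q0. Q0=[P2,P3,P4,P1] Q1=[] Q2=[]
t=1-3: P2@Q0 runs 2, rem=13, quantum used, demote→Q1. Q0=[P3,P4,P1] Q1=[P2] Q2=[]
t=3-5: P3@Q0 runs 2, rem=12, quantum used, demote→Q1. Q0=[P4,P1] Q1=[P2,P3] Q2=[]
t=5-7: P4@Q0 runs 2, rem=12, I/O yield, promote→Q0. Q0=[P1,P4] Q1=[P2,P3] Q2=[]
t=7-8: P1@Q0 runs 1, rem=8, I/O yield, promote→Q0. Q0=[P4,P1] Q1=[P2,P3] Q2=[]
t=8-10: P4@Q0 runs 2, rem=10, I/O yield, promote→Q0. Q0=[P1,P4] Q1=[P2,P3] Q2=[]
t=10-11: P1@Q0 runs 1, rem=7, I/O yield, promote→Q0. Q0=[P4,P1] Q1=[P2,P3] Q2=[]
t=11-13: P4@Q0 runs 2, rem=8, I/O yield, promote→Q0. Q0=[P1,P4] Q1=[P2,P3] Q2=[]
t=13-14: P1@Q0 runs 1, rem=6, I/O yield, promote→Q0. Q0=[P4,P1] Q1=[P2,P3] Q2=[]
t=14-16: P4@Q0 runs 2, rem=6, I/O yield, promote→Q0. Q0=[P1,P4] Q1=[P2,P3] Q2=[]
t=16-17: P1@Q0 runs 1, rem=5, I/O yield, promote→Q0. Q0=[P4,P1] Q1=[P2,P3] Q2=[]
t=17-19: P4@Q0 runs 2, rem=4, I/O yield, promote→Q0. Q0=[P1,P4] Q1=[P2,P3] Q2=[]
t=19-20: P1@Q0 runs 1, rem=4, I/O yield, promote→Q0. Q0=[P4,P1] Q1=[P2,P3] Q2=[]
t=20-22: P4@Q0 runs 2, rem=2, I/O yield, promote→Q0. Q0=[P1,P4] Q1=[P2,P3] Q2=[]
t=22-23: P1@Q0 runs 1, rem=3, I/O yield, promote→Q0. Q0=[P4,P1] Q1=[P2,P3] Q2=[]
t=23-25: P4@Q0 runs 2, rem=0, completes. Q0=[P1] Q1=[P2,P3] Q2=[]
t=25-26: P1@Q0 runs 1, rem=2, I/O yield, promote→Q0. Q0=[P1] Q1=[P2,P3] Q2=[]
t=26-27: P1@Q0 runs 1, rem=1, I/O yield, promote→Q0. Q0=[P1] Q1=[P2,P3] Q2=[]
t=27-28: P1@Q0 runs 1, rem=0, completes. Q0=[] Q1=[P2,P3] Q2=[]
t=28-32: P2@Q1 runs 4, rem=9, quantum used, demote→Q2. Q0=[] Q1=[P3] Q2=[P2]
t=32-36: P3@Q1 runs 4, rem=8, quantum used, demote→Q2. Q0=[] Q1=[] Q2=[P2,P3]
t=36-44: P2@Q2 runs 8, rem=1, quantum used, demote→Q2. Q0=[] Q1=[] Q2=[P3,P2]
t=44-52: P3@Q2 runs 8, rem=0, completes. Q0=[] Q1=[] Q2=[P2]
t=52-53: P2@Q2 runs 1, rem=0, completes. Q0=[] Q1=[] Q2=[]

Answer: 1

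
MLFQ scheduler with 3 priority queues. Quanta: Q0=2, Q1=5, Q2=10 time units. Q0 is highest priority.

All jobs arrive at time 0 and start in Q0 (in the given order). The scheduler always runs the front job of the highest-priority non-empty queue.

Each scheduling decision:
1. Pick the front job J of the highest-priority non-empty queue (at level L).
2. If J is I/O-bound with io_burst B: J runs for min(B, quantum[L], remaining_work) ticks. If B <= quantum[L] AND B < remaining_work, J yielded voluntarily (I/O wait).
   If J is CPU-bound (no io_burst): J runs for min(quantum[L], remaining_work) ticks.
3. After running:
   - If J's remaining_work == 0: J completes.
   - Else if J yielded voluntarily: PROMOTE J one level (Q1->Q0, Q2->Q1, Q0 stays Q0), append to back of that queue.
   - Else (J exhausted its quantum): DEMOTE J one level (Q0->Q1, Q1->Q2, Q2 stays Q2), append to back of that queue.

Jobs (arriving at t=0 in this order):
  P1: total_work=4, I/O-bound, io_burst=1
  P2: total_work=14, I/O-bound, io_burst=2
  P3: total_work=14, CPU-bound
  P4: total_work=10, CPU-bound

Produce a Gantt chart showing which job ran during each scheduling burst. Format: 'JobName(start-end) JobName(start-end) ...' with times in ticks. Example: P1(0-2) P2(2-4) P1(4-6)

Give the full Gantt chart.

Answer: P1(0-1) P2(1-3) P3(3-5) P4(5-7) P1(7-8) P2(8-10) P1(10-11) P2(11-13) P1(13-14) P2(14-16) P2(16-18) P2(18-20) P2(20-22) P3(22-27) P4(27-32) P3(32-39) P4(39-42)

Derivation:
t=0-1: P1@Q0 runs 1, rem=3, I/O yield, promote→Q0. Q0=[P2,P3,P4,P1] Q1=[] Q2=[]
t=1-3: P2@Q0 runs 2, rem=12, I/O yield, promote→Q0. Q0=[P3,P4,P1,P2] Q1=[] Q2=[]
t=3-5: P3@Q0 runs 2, rem=12, quantum used, demote→Q1. Q0=[P4,P1,P2] Q1=[P3] Q2=[]
t=5-7: P4@Q0 runs 2, rem=8, quantum used, demote→Q1. Q0=[P1,P2] Q1=[P3,P4] Q2=[]
t=7-8: P1@Q0 runs 1, rem=2, I/O yield, promote→Q0. Q0=[P2,P1] Q1=[P3,P4] Q2=[]
t=8-10: P2@Q0 runs 2, rem=10, I/O yield, promote→Q0. Q0=[P1,P2] Q1=[P3,P4] Q2=[]
t=10-11: P1@Q0 runs 1, rem=1, I/O yield, promote→Q0. Q0=[P2,P1] Q1=[P3,P4] Q2=[]
t=11-13: P2@Q0 runs 2, rem=8, I/O yield, promote→Q0. Q0=[P1,P2] Q1=[P3,P4] Q2=[]
t=13-14: P1@Q0 runs 1, rem=0, completes. Q0=[P2] Q1=[P3,P4] Q2=[]
t=14-16: P2@Q0 runs 2, rem=6, I/O yield, promote→Q0. Q0=[P2] Q1=[P3,P4] Q2=[]
t=16-18: P2@Q0 runs 2, rem=4, I/O yield, promote→Q0. Q0=[P2] Q1=[P3,P4] Q2=[]
t=18-20: P2@Q0 runs 2, rem=2, I/O yield, promote→Q0. Q0=[P2] Q1=[P3,P4] Q2=[]
t=20-22: P2@Q0 runs 2, rem=0, completes. Q0=[] Q1=[P3,P4] Q2=[]
t=22-27: P3@Q1 runs 5, rem=7, quantum used, demote→Q2. Q0=[] Q1=[P4] Q2=[P3]
t=27-32: P4@Q1 runs 5, rem=3, quantum used, demote→Q2. Q0=[] Q1=[] Q2=[P3,P4]
t=32-39: P3@Q2 runs 7, rem=0, completes. Q0=[] Q1=[] Q2=[P4]
t=39-42: P4@Q2 runs 3, rem=0, completes. Q0=[] Q1=[] Q2=[]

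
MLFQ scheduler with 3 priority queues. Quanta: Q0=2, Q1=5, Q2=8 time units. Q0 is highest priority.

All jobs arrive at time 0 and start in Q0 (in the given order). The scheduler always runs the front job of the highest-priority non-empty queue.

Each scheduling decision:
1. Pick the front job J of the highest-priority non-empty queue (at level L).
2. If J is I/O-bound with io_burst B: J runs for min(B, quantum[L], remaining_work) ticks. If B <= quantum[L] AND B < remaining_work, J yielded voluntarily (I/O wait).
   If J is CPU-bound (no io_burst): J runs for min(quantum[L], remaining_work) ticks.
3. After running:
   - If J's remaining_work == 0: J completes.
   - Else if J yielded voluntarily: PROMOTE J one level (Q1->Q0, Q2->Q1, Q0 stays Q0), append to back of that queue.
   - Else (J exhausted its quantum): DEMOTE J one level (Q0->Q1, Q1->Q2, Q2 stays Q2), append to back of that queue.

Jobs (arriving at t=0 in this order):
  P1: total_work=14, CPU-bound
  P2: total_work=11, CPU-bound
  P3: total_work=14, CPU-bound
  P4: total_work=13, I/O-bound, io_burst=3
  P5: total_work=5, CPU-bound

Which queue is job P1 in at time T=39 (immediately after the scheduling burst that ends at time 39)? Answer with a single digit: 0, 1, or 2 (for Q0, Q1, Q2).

Answer: 2

Derivation:
t=0-2: P1@Q0 runs 2, rem=12, quantum used, demote→Q1. Q0=[P2,P3,P4,P5] Q1=[P1] Q2=[]
t=2-4: P2@Q0 runs 2, rem=9, quantum used, demote→Q1. Q0=[P3,P4,P5] Q1=[P1,P2] Q2=[]
t=4-6: P3@Q0 runs 2, rem=12, quantum used, demote→Q1. Q0=[P4,P5] Q1=[P1,P2,P3] Q2=[]
t=6-8: P4@Q0 runs 2, rem=11, quantum used, demote→Q1. Q0=[P5] Q1=[P1,P2,P3,P4] Q2=[]
t=8-10: P5@Q0 runs 2, rem=3, quantum used, demote→Q1. Q0=[] Q1=[P1,P2,P3,P4,P5] Q2=[]
t=10-15: P1@Q1 runs 5, rem=7, quantum used, demote→Q2. Q0=[] Q1=[P2,P3,P4,P5] Q2=[P1]
t=15-20: P2@Q1 runs 5, rem=4, quantum used, demote→Q2. Q0=[] Q1=[P3,P4,P5] Q2=[P1,P2]
t=20-25: P3@Q1 runs 5, rem=7, quantum used, demote→Q2. Q0=[] Q1=[P4,P5] Q2=[P1,P2,P3]
t=25-28: P4@Q1 runs 3, rem=8, I/O yield, promote→Q0. Q0=[P4] Q1=[P5] Q2=[P1,P2,P3]
t=28-30: P4@Q0 runs 2, rem=6, quantum used, demote→Q1. Q0=[] Q1=[P5,P4] Q2=[P1,P2,P3]
t=30-33: P5@Q1 runs 3, rem=0, completes. Q0=[] Q1=[P4] Q2=[P1,P2,P3]
t=33-36: P4@Q1 runs 3, rem=3, I/O yield, promote→Q0. Q0=[P4] Q1=[] Q2=[P1,P2,P3]
t=36-38: P4@Q0 runs 2, rem=1, quantum used, demote→Q1. Q0=[] Q1=[P4] Q2=[P1,P2,P3]
t=38-39: P4@Q1 runs 1, rem=0, completes. Q0=[] Q1=[] Q2=[P1,P2,P3]
t=39-46: P1@Q2 runs 7, rem=0, completes. Q0=[] Q1=[] Q2=[P2,P3]
t=46-50: P2@Q2 runs 4, rem=0, completes. Q0=[] Q1=[] Q2=[P3]
t=50-57: P3@Q2 runs 7, rem=0, completes. Q0=[] Q1=[] Q2=[]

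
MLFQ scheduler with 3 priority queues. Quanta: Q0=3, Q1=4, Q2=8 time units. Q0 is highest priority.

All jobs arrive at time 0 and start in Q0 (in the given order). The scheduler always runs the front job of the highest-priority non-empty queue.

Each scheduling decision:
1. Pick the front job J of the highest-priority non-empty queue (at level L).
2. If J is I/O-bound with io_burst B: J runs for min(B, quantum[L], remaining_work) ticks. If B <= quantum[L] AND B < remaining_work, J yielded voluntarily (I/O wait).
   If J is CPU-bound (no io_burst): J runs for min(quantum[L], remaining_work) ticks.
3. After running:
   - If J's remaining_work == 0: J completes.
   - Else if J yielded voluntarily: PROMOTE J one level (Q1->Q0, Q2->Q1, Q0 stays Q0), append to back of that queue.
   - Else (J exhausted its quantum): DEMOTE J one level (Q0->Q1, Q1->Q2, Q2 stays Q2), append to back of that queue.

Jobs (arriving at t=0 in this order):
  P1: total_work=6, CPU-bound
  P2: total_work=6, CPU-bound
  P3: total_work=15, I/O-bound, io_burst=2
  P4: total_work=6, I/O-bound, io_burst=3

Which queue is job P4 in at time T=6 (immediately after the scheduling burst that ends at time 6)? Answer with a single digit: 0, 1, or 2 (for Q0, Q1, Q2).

t=0-3: P1@Q0 runs 3, rem=3, quantum used, demote→Q1. Q0=[P2,P3,P4] Q1=[P1] Q2=[]
t=3-6: P2@Q0 runs 3, rem=3, quantum used, demote→Q1. Q0=[P3,P4] Q1=[P1,P2] Q2=[]
t=6-8: P3@Q0 runs 2, rem=13, I/O yield, promote→Q0. Q0=[P4,P3] Q1=[P1,P2] Q2=[]
t=8-11: P4@Q0 runs 3, rem=3, I/O yield, promote→Q0. Q0=[P3,P4] Q1=[P1,P2] Q2=[]
t=11-13: P3@Q0 runs 2, rem=11, I/O yield, promote→Q0. Q0=[P4,P3] Q1=[P1,P2] Q2=[]
t=13-16: P4@Q0 runs 3, rem=0, completes. Q0=[P3] Q1=[P1,P2] Q2=[]
t=16-18: P3@Q0 runs 2, rem=9, I/O yield, promote→Q0. Q0=[P3] Q1=[P1,P2] Q2=[]
t=18-20: P3@Q0 runs 2, rem=7, I/O yield, promote→Q0. Q0=[P3] Q1=[P1,P2] Q2=[]
t=20-22: P3@Q0 runs 2, rem=5, I/O yield, promote→Q0. Q0=[P3] Q1=[P1,P2] Q2=[]
t=22-24: P3@Q0 runs 2, rem=3, I/O yield, promote→Q0. Q0=[P3] Q1=[P1,P2] Q2=[]
t=24-26: P3@Q0 runs 2, rem=1, I/O yield, promote→Q0. Q0=[P3] Q1=[P1,P2] Q2=[]
t=26-27: P3@Q0 runs 1, rem=0, completes. Q0=[] Q1=[P1,P2] Q2=[]
t=27-30: P1@Q1 runs 3, rem=0, completes. Q0=[] Q1=[P2] Q2=[]
t=30-33: P2@Q1 runs 3, rem=0, completes. Q0=[] Q1=[] Q2=[]

Answer: 0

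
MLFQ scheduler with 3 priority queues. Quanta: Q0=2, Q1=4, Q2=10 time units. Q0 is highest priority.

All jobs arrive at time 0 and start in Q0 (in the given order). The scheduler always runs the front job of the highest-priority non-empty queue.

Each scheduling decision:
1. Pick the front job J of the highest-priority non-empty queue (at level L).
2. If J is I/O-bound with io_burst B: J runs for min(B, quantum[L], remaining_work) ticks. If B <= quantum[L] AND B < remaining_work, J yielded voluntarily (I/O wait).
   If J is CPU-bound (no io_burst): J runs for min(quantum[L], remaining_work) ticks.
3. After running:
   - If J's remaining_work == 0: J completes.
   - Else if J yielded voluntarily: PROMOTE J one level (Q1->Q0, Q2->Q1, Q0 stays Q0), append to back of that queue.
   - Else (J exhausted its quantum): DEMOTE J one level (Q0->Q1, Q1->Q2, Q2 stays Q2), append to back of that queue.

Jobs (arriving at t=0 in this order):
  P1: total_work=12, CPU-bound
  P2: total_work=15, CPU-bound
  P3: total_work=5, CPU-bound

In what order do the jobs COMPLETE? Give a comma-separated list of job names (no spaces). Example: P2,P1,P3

t=0-2: P1@Q0 runs 2, rem=10, quantum used, demote→Q1. Q0=[P2,P3] Q1=[P1] Q2=[]
t=2-4: P2@Q0 runs 2, rem=13, quantum used, demote→Q1. Q0=[P3] Q1=[P1,P2] Q2=[]
t=4-6: P3@Q0 runs 2, rem=3, quantum used, demote→Q1. Q0=[] Q1=[P1,P2,P3] Q2=[]
t=6-10: P1@Q1 runs 4, rem=6, quantum used, demote→Q2. Q0=[] Q1=[P2,P3] Q2=[P1]
t=10-14: P2@Q1 runs 4, rem=9, quantum used, demote→Q2. Q0=[] Q1=[P3] Q2=[P1,P2]
t=14-17: P3@Q1 runs 3, rem=0, completes. Q0=[] Q1=[] Q2=[P1,P2]
t=17-23: P1@Q2 runs 6, rem=0, completes. Q0=[] Q1=[] Q2=[P2]
t=23-32: P2@Q2 runs 9, rem=0, completes. Q0=[] Q1=[] Q2=[]

Answer: P3,P1,P2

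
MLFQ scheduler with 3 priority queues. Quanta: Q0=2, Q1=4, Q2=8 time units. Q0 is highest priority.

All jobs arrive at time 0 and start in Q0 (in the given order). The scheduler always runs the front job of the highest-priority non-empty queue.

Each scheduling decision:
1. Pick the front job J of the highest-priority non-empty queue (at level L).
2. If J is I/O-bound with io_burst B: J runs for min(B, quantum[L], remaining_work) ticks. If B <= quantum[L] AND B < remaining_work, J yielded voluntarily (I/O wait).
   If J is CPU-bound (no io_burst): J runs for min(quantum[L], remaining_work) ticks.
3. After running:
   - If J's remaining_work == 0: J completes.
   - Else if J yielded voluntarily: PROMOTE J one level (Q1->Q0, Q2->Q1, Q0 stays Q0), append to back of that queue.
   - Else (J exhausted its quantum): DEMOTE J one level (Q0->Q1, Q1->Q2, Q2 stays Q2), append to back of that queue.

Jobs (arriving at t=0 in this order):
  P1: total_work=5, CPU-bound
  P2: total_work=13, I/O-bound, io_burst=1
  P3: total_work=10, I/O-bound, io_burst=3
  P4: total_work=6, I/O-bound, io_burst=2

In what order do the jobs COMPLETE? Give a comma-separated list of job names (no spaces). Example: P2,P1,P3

t=0-2: P1@Q0 runs 2, rem=3, quantum used, demote→Q1. Q0=[P2,P3,P4] Q1=[P1] Q2=[]
t=2-3: P2@Q0 runs 1, rem=12, I/O yield, promote→Q0. Q0=[P3,P4,P2] Q1=[P1] Q2=[]
t=3-5: P3@Q0 runs 2, rem=8, quantum used, demote→Q1. Q0=[P4,P2] Q1=[P1,P3] Q2=[]
t=5-7: P4@Q0 runs 2, rem=4, I/O yield, promote→Q0. Q0=[P2,P4] Q1=[P1,P3] Q2=[]
t=7-8: P2@Q0 runs 1, rem=11, I/O yield, promote→Q0. Q0=[P4,P2] Q1=[P1,P3] Q2=[]
t=8-10: P4@Q0 runs 2, rem=2, I/O yield, promote→Q0. Q0=[P2,P4] Q1=[P1,P3] Q2=[]
t=10-11: P2@Q0 runs 1, rem=10, I/O yield, promote→Q0. Q0=[P4,P2] Q1=[P1,P3] Q2=[]
t=11-13: P4@Q0 runs 2, rem=0, completes. Q0=[P2] Q1=[P1,P3] Q2=[]
t=13-14: P2@Q0 runs 1, rem=9, I/O yield, promote→Q0. Q0=[P2] Q1=[P1,P3] Q2=[]
t=14-15: P2@Q0 runs 1, rem=8, I/O yield, promote→Q0. Q0=[P2] Q1=[P1,P3] Q2=[]
t=15-16: P2@Q0 runs 1, rem=7, I/O yield, promote→Q0. Q0=[P2] Q1=[P1,P3] Q2=[]
t=16-17: P2@Q0 runs 1, rem=6, I/O yield, promote→Q0. Q0=[P2] Q1=[P1,P3] Q2=[]
t=17-18: P2@Q0 runs 1, rem=5, I/O yield, promote→Q0. Q0=[P2] Q1=[P1,P3] Q2=[]
t=18-19: P2@Q0 runs 1, rem=4, I/O yield, promote→Q0. Q0=[P2] Q1=[P1,P3] Q2=[]
t=19-20: P2@Q0 runs 1, rem=3, I/O yield, promote→Q0. Q0=[P2] Q1=[P1,P3] Q2=[]
t=20-21: P2@Q0 runs 1, rem=2, I/O yield, promote→Q0. Q0=[P2] Q1=[P1,P3] Q2=[]
t=21-22: P2@Q0 runs 1, rem=1, I/O yield, promote→Q0. Q0=[P2] Q1=[P1,P3] Q2=[]
t=22-23: P2@Q0 runs 1, rem=0, completes. Q0=[] Q1=[P1,P3] Q2=[]
t=23-26: P1@Q1 runs 3, rem=0, completes. Q0=[] Q1=[P3] Q2=[]
t=26-29: P3@Q1 runs 3, rem=5, I/O yield, promote→Q0. Q0=[P3] Q1=[] Q2=[]
t=29-31: P3@Q0 runs 2, rem=3, quantum used, demote→Q1. Q0=[] Q1=[P3] Q2=[]
t=31-34: P3@Q1 runs 3, rem=0, completes. Q0=[] Q1=[] Q2=[]

Answer: P4,P2,P1,P3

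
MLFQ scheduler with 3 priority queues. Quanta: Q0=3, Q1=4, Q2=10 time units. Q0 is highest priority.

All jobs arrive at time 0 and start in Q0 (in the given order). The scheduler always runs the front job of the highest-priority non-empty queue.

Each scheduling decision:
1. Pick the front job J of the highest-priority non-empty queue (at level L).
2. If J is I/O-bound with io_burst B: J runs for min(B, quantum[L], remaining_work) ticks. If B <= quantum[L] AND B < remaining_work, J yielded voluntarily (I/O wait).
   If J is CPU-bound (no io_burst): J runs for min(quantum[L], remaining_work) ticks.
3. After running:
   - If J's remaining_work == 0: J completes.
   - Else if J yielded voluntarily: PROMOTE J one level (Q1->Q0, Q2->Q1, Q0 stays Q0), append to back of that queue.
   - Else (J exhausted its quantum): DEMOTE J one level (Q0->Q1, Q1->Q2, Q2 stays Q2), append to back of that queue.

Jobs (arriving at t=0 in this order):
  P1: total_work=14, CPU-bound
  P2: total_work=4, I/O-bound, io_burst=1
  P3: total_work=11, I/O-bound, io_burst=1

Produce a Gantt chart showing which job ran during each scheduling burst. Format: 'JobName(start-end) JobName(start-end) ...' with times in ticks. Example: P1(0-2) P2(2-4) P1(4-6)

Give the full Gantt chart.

t=0-3: P1@Q0 runs 3, rem=11, quantum used, demote→Q1. Q0=[P2,P3] Q1=[P1] Q2=[]
t=3-4: P2@Q0 runs 1, rem=3, I/O yield, promote→Q0. Q0=[P3,P2] Q1=[P1] Q2=[]
t=4-5: P3@Q0 runs 1, rem=10, I/O yield, promote→Q0. Q0=[P2,P3] Q1=[P1] Q2=[]
t=5-6: P2@Q0 runs 1, rem=2, I/O yield, promote→Q0. Q0=[P3,P2] Q1=[P1] Q2=[]
t=6-7: P3@Q0 runs 1, rem=9, I/O yield, promote→Q0. Q0=[P2,P3] Q1=[P1] Q2=[]
t=7-8: P2@Q0 runs 1, rem=1, I/O yield, promote→Q0. Q0=[P3,P2] Q1=[P1] Q2=[]
t=8-9: P3@Q0 runs 1, rem=8, I/O yield, promote→Q0. Q0=[P2,P3] Q1=[P1] Q2=[]
t=9-10: P2@Q0 runs 1, rem=0, completes. Q0=[P3] Q1=[P1] Q2=[]
t=10-11: P3@Q0 runs 1, rem=7, I/O yield, promote→Q0. Q0=[P3] Q1=[P1] Q2=[]
t=11-12: P3@Q0 runs 1, rem=6, I/O yield, promote→Q0. Q0=[P3] Q1=[P1] Q2=[]
t=12-13: P3@Q0 runs 1, rem=5, I/O yield, promote→Q0. Q0=[P3] Q1=[P1] Q2=[]
t=13-14: P3@Q0 runs 1, rem=4, I/O yield, promote→Q0. Q0=[P3] Q1=[P1] Q2=[]
t=14-15: P3@Q0 runs 1, rem=3, I/O yield, promote→Q0. Q0=[P3] Q1=[P1] Q2=[]
t=15-16: P3@Q0 runs 1, rem=2, I/O yield, promote→Q0. Q0=[P3] Q1=[P1] Q2=[]
t=16-17: P3@Q0 runs 1, rem=1, I/O yield, promote→Q0. Q0=[P3] Q1=[P1] Q2=[]
t=17-18: P3@Q0 runs 1, rem=0, completes. Q0=[] Q1=[P1] Q2=[]
t=18-22: P1@Q1 runs 4, rem=7, quantum used, demote→Q2. Q0=[] Q1=[] Q2=[P1]
t=22-29: P1@Q2 runs 7, rem=0, completes. Q0=[] Q1=[] Q2=[]

Answer: P1(0-3) P2(3-4) P3(4-5) P2(5-6) P3(6-7) P2(7-8) P3(8-9) P2(9-10) P3(10-11) P3(11-12) P3(12-13) P3(13-14) P3(14-15) P3(15-16) P3(16-17) P3(17-18) P1(18-22) P1(22-29)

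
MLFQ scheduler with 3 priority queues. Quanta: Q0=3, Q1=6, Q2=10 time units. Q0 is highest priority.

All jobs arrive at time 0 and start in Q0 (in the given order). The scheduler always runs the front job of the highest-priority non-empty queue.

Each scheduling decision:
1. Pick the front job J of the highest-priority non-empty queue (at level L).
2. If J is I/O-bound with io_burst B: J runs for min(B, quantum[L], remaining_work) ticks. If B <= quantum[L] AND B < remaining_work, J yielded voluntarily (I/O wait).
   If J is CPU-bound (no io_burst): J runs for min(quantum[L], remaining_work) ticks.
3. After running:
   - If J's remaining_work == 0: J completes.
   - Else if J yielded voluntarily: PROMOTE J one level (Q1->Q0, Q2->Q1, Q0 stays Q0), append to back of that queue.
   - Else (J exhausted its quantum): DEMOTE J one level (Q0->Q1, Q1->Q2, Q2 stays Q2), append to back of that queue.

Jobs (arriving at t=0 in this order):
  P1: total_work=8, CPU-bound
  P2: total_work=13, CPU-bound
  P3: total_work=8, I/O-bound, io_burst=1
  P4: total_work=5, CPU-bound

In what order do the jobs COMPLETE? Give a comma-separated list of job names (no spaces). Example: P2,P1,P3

t=0-3: P1@Q0 runs 3, rem=5, quantum used, demote→Q1. Q0=[P2,P3,P4] Q1=[P1] Q2=[]
t=3-6: P2@Q0 runs 3, rem=10, quantum used, demote→Q1. Q0=[P3,P4] Q1=[P1,P2] Q2=[]
t=6-7: P3@Q0 runs 1, rem=7, I/O yield, promote→Q0. Q0=[P4,P3] Q1=[P1,P2] Q2=[]
t=7-10: P4@Q0 runs 3, rem=2, quantum used, demote→Q1. Q0=[P3] Q1=[P1,P2,P4] Q2=[]
t=10-11: P3@Q0 runs 1, rem=6, I/O yield, promote→Q0. Q0=[P3] Q1=[P1,P2,P4] Q2=[]
t=11-12: P3@Q0 runs 1, rem=5, I/O yield, promote→Q0. Q0=[P3] Q1=[P1,P2,P4] Q2=[]
t=12-13: P3@Q0 runs 1, rem=4, I/O yield, promote→Q0. Q0=[P3] Q1=[P1,P2,P4] Q2=[]
t=13-14: P3@Q0 runs 1, rem=3, I/O yield, promote→Q0. Q0=[P3] Q1=[P1,P2,P4] Q2=[]
t=14-15: P3@Q0 runs 1, rem=2, I/O yield, promote→Q0. Q0=[P3] Q1=[P1,P2,P4] Q2=[]
t=15-16: P3@Q0 runs 1, rem=1, I/O yield, promote→Q0. Q0=[P3] Q1=[P1,P2,P4] Q2=[]
t=16-17: P3@Q0 runs 1, rem=0, completes. Q0=[] Q1=[P1,P2,P4] Q2=[]
t=17-22: P1@Q1 runs 5, rem=0, completes. Q0=[] Q1=[P2,P4] Q2=[]
t=22-28: P2@Q1 runs 6, rem=4, quantum used, demote→Q2. Q0=[] Q1=[P4] Q2=[P2]
t=28-30: P4@Q1 runs 2, rem=0, completes. Q0=[] Q1=[] Q2=[P2]
t=30-34: P2@Q2 runs 4, rem=0, completes. Q0=[] Q1=[] Q2=[]

Answer: P3,P1,P4,P2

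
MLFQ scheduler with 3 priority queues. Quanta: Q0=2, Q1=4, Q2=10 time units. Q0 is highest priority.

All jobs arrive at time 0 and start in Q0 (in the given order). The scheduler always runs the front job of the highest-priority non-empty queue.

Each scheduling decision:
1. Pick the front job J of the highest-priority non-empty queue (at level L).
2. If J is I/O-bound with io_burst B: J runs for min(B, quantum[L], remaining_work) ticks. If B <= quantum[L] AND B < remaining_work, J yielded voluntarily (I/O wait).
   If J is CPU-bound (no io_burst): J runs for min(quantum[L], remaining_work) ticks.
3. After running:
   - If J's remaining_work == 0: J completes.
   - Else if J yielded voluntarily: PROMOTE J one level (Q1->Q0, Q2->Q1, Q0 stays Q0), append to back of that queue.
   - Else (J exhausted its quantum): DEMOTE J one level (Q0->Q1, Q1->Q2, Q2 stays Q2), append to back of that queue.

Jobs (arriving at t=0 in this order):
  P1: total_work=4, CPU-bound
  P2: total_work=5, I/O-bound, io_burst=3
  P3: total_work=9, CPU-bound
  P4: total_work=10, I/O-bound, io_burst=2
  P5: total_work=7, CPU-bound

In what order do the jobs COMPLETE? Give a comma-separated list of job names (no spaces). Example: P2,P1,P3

t=0-2: P1@Q0 runs 2, rem=2, quantum used, demote→Q1. Q0=[P2,P3,P4,P5] Q1=[P1] Q2=[]
t=2-4: P2@Q0 runs 2, rem=3, quantum used, demote→Q1. Q0=[P3,P4,P5] Q1=[P1,P2] Q2=[]
t=4-6: P3@Q0 runs 2, rem=7, quantum used, demote→Q1. Q0=[P4,P5] Q1=[P1,P2,P3] Q2=[]
t=6-8: P4@Q0 runs 2, rem=8, I/O yield, promote→Q0. Q0=[P5,P4] Q1=[P1,P2,P3] Q2=[]
t=8-10: P5@Q0 runs 2, rem=5, quantum used, demote→Q1. Q0=[P4] Q1=[P1,P2,P3,P5] Q2=[]
t=10-12: P4@Q0 runs 2, rem=6, I/O yield, promote→Q0. Q0=[P4] Q1=[P1,P2,P3,P5] Q2=[]
t=12-14: P4@Q0 runs 2, rem=4, I/O yield, promote→Q0. Q0=[P4] Q1=[P1,P2,P3,P5] Q2=[]
t=14-16: P4@Q0 runs 2, rem=2, I/O yield, promote→Q0. Q0=[P4] Q1=[P1,P2,P3,P5] Q2=[]
t=16-18: P4@Q0 runs 2, rem=0, completes. Q0=[] Q1=[P1,P2,P3,P5] Q2=[]
t=18-20: P1@Q1 runs 2, rem=0, completes. Q0=[] Q1=[P2,P3,P5] Q2=[]
t=20-23: P2@Q1 runs 3, rem=0, completes. Q0=[] Q1=[P3,P5] Q2=[]
t=23-27: P3@Q1 runs 4, rem=3, quantum used, demote→Q2. Q0=[] Q1=[P5] Q2=[P3]
t=27-31: P5@Q1 runs 4, rem=1, quantum used, demote→Q2. Q0=[] Q1=[] Q2=[P3,P5]
t=31-34: P3@Q2 runs 3, rem=0, completes. Q0=[] Q1=[] Q2=[P5]
t=34-35: P5@Q2 runs 1, rem=0, completes. Q0=[] Q1=[] Q2=[]

Answer: P4,P1,P2,P3,P5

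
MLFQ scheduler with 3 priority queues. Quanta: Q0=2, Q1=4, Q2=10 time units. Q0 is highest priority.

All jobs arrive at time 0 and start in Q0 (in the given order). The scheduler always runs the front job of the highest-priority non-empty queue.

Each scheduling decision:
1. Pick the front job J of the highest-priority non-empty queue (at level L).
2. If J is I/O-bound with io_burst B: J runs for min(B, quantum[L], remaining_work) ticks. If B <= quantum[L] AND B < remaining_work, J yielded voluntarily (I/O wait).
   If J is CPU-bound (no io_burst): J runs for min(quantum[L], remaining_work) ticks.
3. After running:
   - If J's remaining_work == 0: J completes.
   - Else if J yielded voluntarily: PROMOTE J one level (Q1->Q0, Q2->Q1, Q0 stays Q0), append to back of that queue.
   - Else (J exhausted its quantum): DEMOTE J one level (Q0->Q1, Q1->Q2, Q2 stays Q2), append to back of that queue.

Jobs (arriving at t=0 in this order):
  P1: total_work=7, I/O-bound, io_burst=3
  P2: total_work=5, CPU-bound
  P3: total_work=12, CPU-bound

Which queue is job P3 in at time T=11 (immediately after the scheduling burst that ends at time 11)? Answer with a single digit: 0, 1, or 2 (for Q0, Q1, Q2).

t=0-2: P1@Q0 runs 2, rem=5, quantum used, demote→Q1. Q0=[P2,P3] Q1=[P1] Q2=[]
t=2-4: P2@Q0 runs 2, rem=3, quantum used, demote→Q1. Q0=[P3] Q1=[P1,P2] Q2=[]
t=4-6: P3@Q0 runs 2, rem=10, quantum used, demote→Q1. Q0=[] Q1=[P1,P2,P3] Q2=[]
t=6-9: P1@Q1 runs 3, rem=2, I/O yield, promote→Q0. Q0=[P1] Q1=[P2,P3] Q2=[]
t=9-11: P1@Q0 runs 2, rem=0, completes. Q0=[] Q1=[P2,P3] Q2=[]
t=11-14: P2@Q1 runs 3, rem=0, completes. Q0=[] Q1=[P3] Q2=[]
t=14-18: P3@Q1 runs 4, rem=6, quantum used, demote→Q2. Q0=[] Q1=[] Q2=[P3]
t=18-24: P3@Q2 runs 6, rem=0, completes. Q0=[] Q1=[] Q2=[]

Answer: 1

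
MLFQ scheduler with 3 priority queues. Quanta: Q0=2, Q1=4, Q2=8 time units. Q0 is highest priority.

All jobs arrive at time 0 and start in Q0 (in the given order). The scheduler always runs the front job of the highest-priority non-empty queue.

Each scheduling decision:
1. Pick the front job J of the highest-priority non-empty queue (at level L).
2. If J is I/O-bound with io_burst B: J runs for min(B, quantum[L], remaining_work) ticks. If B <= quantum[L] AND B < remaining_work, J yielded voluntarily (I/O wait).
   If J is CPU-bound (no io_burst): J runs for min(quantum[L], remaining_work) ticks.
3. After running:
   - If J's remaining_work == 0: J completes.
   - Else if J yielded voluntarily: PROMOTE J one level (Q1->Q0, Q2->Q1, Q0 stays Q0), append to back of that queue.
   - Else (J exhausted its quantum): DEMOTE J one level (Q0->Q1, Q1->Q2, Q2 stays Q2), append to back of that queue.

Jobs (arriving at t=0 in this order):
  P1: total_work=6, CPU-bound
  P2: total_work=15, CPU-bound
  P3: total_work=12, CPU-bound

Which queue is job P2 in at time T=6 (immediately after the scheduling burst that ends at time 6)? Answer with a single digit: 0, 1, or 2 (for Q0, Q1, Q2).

t=0-2: P1@Q0 runs 2, rem=4, quantum used, demote→Q1. Q0=[P2,P3] Q1=[P1] Q2=[]
t=2-4: P2@Q0 runs 2, rem=13, quantum used, demote→Q1. Q0=[P3] Q1=[P1,P2] Q2=[]
t=4-6: P3@Q0 runs 2, rem=10, quantum used, demote→Q1. Q0=[] Q1=[P1,P2,P3] Q2=[]
t=6-10: P1@Q1 runs 4, rem=0, completes. Q0=[] Q1=[P2,P3] Q2=[]
t=10-14: P2@Q1 runs 4, rem=9, quantum used, demote→Q2. Q0=[] Q1=[P3] Q2=[P2]
t=14-18: P3@Q1 runs 4, rem=6, quantum used, demote→Q2. Q0=[] Q1=[] Q2=[P2,P3]
t=18-26: P2@Q2 runs 8, rem=1, quantum used, demote→Q2. Q0=[] Q1=[] Q2=[P3,P2]
t=26-32: P3@Q2 runs 6, rem=0, completes. Q0=[] Q1=[] Q2=[P2]
t=32-33: P2@Q2 runs 1, rem=0, completes. Q0=[] Q1=[] Q2=[]

Answer: 1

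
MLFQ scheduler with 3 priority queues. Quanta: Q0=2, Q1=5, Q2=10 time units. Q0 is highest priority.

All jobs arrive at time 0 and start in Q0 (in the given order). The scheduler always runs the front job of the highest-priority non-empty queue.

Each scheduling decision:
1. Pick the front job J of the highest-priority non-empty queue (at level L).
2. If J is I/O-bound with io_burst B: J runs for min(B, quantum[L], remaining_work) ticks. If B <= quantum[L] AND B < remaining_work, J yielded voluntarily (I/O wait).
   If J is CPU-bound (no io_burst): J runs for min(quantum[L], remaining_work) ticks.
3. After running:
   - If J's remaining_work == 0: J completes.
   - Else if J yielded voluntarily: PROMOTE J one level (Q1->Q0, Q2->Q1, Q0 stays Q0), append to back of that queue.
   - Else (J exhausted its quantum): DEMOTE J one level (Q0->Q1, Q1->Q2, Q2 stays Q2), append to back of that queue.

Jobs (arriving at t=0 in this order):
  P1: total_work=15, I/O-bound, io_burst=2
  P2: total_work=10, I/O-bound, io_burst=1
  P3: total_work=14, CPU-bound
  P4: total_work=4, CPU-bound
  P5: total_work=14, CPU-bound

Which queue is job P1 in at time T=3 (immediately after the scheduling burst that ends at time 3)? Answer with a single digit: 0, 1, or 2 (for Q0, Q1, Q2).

t=0-2: P1@Q0 runs 2, rem=13, I/O yield, promote→Q0. Q0=[P2,P3,P4,P5,P1] Q1=[] Q2=[]
t=2-3: P2@Q0 runs 1, rem=9, I/O yield, promote→Q0. Q0=[P3,P4,P5,P1,P2] Q1=[] Q2=[]
t=3-5: P3@Q0 runs 2, rem=12, quantum used, demote→Q1. Q0=[P4,P5,P1,P2] Q1=[P3] Q2=[]
t=5-7: P4@Q0 runs 2, rem=2, quantum used, demote→Q1. Q0=[P5,P1,P2] Q1=[P3,P4] Q2=[]
t=7-9: P5@Q0 runs 2, rem=12, quantum used, demote→Q1. Q0=[P1,P2] Q1=[P3,P4,P5] Q2=[]
t=9-11: P1@Q0 runs 2, rem=11, I/O yield, promote→Q0. Q0=[P2,P1] Q1=[P3,P4,P5] Q2=[]
t=11-12: P2@Q0 runs 1, rem=8, I/O yield, promote→Q0. Q0=[P1,P2] Q1=[P3,P4,P5] Q2=[]
t=12-14: P1@Q0 runs 2, rem=9, I/O yield, promote→Q0. Q0=[P2,P1] Q1=[P3,P4,P5] Q2=[]
t=14-15: P2@Q0 runs 1, rem=7, I/O yield, promote→Q0. Q0=[P1,P2] Q1=[P3,P4,P5] Q2=[]
t=15-17: P1@Q0 runs 2, rem=7, I/O yield, promote→Q0. Q0=[P2,P1] Q1=[P3,P4,P5] Q2=[]
t=17-18: P2@Q0 runs 1, rem=6, I/O yield, promote→Q0. Q0=[P1,P2] Q1=[P3,P4,P5] Q2=[]
t=18-20: P1@Q0 runs 2, rem=5, I/O yield, promote→Q0. Q0=[P2,P1] Q1=[P3,P4,P5] Q2=[]
t=20-21: P2@Q0 runs 1, rem=5, I/O yield, promote→Q0. Q0=[P1,P2] Q1=[P3,P4,P5] Q2=[]
t=21-23: P1@Q0 runs 2, rem=3, I/O yield, promote→Q0. Q0=[P2,P1] Q1=[P3,P4,P5] Q2=[]
t=23-24: P2@Q0 runs 1, rem=4, I/O yield, promote→Q0. Q0=[P1,P2] Q1=[P3,P4,P5] Q2=[]
t=24-26: P1@Q0 runs 2, rem=1, I/O yield, promote→Q0. Q0=[P2,P1] Q1=[P3,P4,P5] Q2=[]
t=26-27: P2@Q0 runs 1, rem=3, I/O yield, promote→Q0. Q0=[P1,P2] Q1=[P3,P4,P5] Q2=[]
t=27-28: P1@Q0 runs 1, rem=0, completes. Q0=[P2] Q1=[P3,P4,P5] Q2=[]
t=28-29: P2@Q0 runs 1, rem=2, I/O yield, promote→Q0. Q0=[P2] Q1=[P3,P4,P5] Q2=[]
t=29-30: P2@Q0 runs 1, rem=1, I/O yield, promote→Q0. Q0=[P2] Q1=[P3,P4,P5] Q2=[]
t=30-31: P2@Q0 runs 1, rem=0, completes. Q0=[] Q1=[P3,P4,P5] Q2=[]
t=31-36: P3@Q1 runs 5, rem=7, quantum used, demote→Q2. Q0=[] Q1=[P4,P5] Q2=[P3]
t=36-38: P4@Q1 runs 2, rem=0, completes. Q0=[] Q1=[P5] Q2=[P3]
t=38-43: P5@Q1 runs 5, rem=7, quantum used, demote→Q2. Q0=[] Q1=[] Q2=[P3,P5]
t=43-50: P3@Q2 runs 7, rem=0, completes. Q0=[] Q1=[] Q2=[P5]
t=50-57: P5@Q2 runs 7, rem=0, completes. Q0=[] Q1=[] Q2=[]

Answer: 0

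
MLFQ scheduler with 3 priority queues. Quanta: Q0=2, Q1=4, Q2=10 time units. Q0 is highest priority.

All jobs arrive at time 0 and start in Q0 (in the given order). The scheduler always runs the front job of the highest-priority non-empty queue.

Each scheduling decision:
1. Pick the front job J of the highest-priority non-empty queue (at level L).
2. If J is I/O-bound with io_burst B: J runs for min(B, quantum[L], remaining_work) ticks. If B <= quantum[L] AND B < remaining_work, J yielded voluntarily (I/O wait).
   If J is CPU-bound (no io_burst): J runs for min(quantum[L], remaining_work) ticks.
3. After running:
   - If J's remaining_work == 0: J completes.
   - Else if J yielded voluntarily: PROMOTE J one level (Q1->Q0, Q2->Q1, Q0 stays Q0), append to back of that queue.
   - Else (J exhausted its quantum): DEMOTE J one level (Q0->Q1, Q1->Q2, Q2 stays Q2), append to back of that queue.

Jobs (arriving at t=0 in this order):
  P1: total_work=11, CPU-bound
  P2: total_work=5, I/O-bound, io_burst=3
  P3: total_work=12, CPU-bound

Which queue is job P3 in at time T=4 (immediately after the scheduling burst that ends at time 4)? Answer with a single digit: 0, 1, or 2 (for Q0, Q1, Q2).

t=0-2: P1@Q0 runs 2, rem=9, quantum used, demote→Q1. Q0=[P2,P3] Q1=[P1] Q2=[]
t=2-4: P2@Q0 runs 2, rem=3, quantum used, demote→Q1. Q0=[P3] Q1=[P1,P2] Q2=[]
t=4-6: P3@Q0 runs 2, rem=10, quantum used, demote→Q1. Q0=[] Q1=[P1,P2,P3] Q2=[]
t=6-10: P1@Q1 runs 4, rem=5, quantum used, demote→Q2. Q0=[] Q1=[P2,P3] Q2=[P1]
t=10-13: P2@Q1 runs 3, rem=0, completes. Q0=[] Q1=[P3] Q2=[P1]
t=13-17: P3@Q1 runs 4, rem=6, quantum used, demote→Q2. Q0=[] Q1=[] Q2=[P1,P3]
t=17-22: P1@Q2 runs 5, rem=0, completes. Q0=[] Q1=[] Q2=[P3]
t=22-28: P3@Q2 runs 6, rem=0, completes. Q0=[] Q1=[] Q2=[]

Answer: 0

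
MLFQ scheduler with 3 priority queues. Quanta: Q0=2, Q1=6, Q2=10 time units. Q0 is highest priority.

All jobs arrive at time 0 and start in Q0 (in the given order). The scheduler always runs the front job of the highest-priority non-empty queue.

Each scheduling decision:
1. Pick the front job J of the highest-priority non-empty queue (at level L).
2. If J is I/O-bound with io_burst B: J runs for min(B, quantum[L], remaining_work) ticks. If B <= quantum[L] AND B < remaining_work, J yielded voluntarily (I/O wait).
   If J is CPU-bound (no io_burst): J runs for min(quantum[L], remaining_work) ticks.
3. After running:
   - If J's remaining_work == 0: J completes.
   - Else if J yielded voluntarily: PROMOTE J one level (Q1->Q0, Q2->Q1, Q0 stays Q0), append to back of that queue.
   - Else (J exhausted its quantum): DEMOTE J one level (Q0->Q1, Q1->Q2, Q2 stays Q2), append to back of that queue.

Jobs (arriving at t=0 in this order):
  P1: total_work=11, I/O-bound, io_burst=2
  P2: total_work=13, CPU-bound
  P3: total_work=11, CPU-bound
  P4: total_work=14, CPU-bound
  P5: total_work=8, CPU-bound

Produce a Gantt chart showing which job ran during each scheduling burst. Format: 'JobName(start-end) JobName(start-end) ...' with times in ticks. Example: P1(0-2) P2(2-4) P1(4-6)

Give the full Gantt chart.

Answer: P1(0-2) P2(2-4) P3(4-6) P4(6-8) P5(8-10) P1(10-12) P1(12-14) P1(14-16) P1(16-18) P1(18-19) P2(19-25) P3(25-31) P4(31-37) P5(37-43) P2(43-48) P3(48-51) P4(51-57)

Derivation:
t=0-2: P1@Q0 runs 2, rem=9, I/O yield, promote→Q0. Q0=[P2,P3,P4,P5,P1] Q1=[] Q2=[]
t=2-4: P2@Q0 runs 2, rem=11, quantum used, demote→Q1. Q0=[P3,P4,P5,P1] Q1=[P2] Q2=[]
t=4-6: P3@Q0 runs 2, rem=9, quantum used, demote→Q1. Q0=[P4,P5,P1] Q1=[P2,P3] Q2=[]
t=6-8: P4@Q0 runs 2, rem=12, quantum used, demote→Q1. Q0=[P5,P1] Q1=[P2,P3,P4] Q2=[]
t=8-10: P5@Q0 runs 2, rem=6, quantum used, demote→Q1. Q0=[P1] Q1=[P2,P3,P4,P5] Q2=[]
t=10-12: P1@Q0 runs 2, rem=7, I/O yield, promote→Q0. Q0=[P1] Q1=[P2,P3,P4,P5] Q2=[]
t=12-14: P1@Q0 runs 2, rem=5, I/O yield, promote→Q0. Q0=[P1] Q1=[P2,P3,P4,P5] Q2=[]
t=14-16: P1@Q0 runs 2, rem=3, I/O yield, promote→Q0. Q0=[P1] Q1=[P2,P3,P4,P5] Q2=[]
t=16-18: P1@Q0 runs 2, rem=1, I/O yield, promote→Q0. Q0=[P1] Q1=[P2,P3,P4,P5] Q2=[]
t=18-19: P1@Q0 runs 1, rem=0, completes. Q0=[] Q1=[P2,P3,P4,P5] Q2=[]
t=19-25: P2@Q1 runs 6, rem=5, quantum used, demote→Q2. Q0=[] Q1=[P3,P4,P5] Q2=[P2]
t=25-31: P3@Q1 runs 6, rem=3, quantum used, demote→Q2. Q0=[] Q1=[P4,P5] Q2=[P2,P3]
t=31-37: P4@Q1 runs 6, rem=6, quantum used, demote→Q2. Q0=[] Q1=[P5] Q2=[P2,P3,P4]
t=37-43: P5@Q1 runs 6, rem=0, completes. Q0=[] Q1=[] Q2=[P2,P3,P4]
t=43-48: P2@Q2 runs 5, rem=0, completes. Q0=[] Q1=[] Q2=[P3,P4]
t=48-51: P3@Q2 runs 3, rem=0, completes. Q0=[] Q1=[] Q2=[P4]
t=51-57: P4@Q2 runs 6, rem=0, completes. Q0=[] Q1=[] Q2=[]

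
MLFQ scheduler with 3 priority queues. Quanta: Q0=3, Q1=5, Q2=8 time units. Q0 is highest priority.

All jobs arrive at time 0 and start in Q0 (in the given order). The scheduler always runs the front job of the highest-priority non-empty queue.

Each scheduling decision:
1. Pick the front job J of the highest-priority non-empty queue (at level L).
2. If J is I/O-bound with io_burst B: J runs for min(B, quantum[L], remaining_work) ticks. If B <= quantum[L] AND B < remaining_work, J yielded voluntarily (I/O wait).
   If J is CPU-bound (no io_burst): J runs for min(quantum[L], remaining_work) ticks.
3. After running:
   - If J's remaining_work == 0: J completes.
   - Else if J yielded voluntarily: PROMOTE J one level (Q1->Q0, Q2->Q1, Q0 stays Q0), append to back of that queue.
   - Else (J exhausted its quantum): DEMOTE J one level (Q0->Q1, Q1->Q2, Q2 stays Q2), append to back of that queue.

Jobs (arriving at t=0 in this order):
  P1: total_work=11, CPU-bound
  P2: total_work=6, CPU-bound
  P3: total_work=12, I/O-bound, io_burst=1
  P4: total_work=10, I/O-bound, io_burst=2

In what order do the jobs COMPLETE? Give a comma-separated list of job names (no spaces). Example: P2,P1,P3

t=0-3: P1@Q0 runs 3, rem=8, quantum used, demote→Q1. Q0=[P2,P3,P4] Q1=[P1] Q2=[]
t=3-6: P2@Q0 runs 3, rem=3, quantum used, demote→Q1. Q0=[P3,P4] Q1=[P1,P2] Q2=[]
t=6-7: P3@Q0 runs 1, rem=11, I/O yield, promote→Q0. Q0=[P4,P3] Q1=[P1,P2] Q2=[]
t=7-9: P4@Q0 runs 2, rem=8, I/O yield, promote→Q0. Q0=[P3,P4] Q1=[P1,P2] Q2=[]
t=9-10: P3@Q0 runs 1, rem=10, I/O yield, promote→Q0. Q0=[P4,P3] Q1=[P1,P2] Q2=[]
t=10-12: P4@Q0 runs 2, rem=6, I/O yield, promote→Q0. Q0=[P3,P4] Q1=[P1,P2] Q2=[]
t=12-13: P3@Q0 runs 1, rem=9, I/O yield, promote→Q0. Q0=[P4,P3] Q1=[P1,P2] Q2=[]
t=13-15: P4@Q0 runs 2, rem=4, I/O yield, promote→Q0. Q0=[P3,P4] Q1=[P1,P2] Q2=[]
t=15-16: P3@Q0 runs 1, rem=8, I/O yield, promote→Q0. Q0=[P4,P3] Q1=[P1,P2] Q2=[]
t=16-18: P4@Q0 runs 2, rem=2, I/O yield, promote→Q0. Q0=[P3,P4] Q1=[P1,P2] Q2=[]
t=18-19: P3@Q0 runs 1, rem=7, I/O yield, promote→Q0. Q0=[P4,P3] Q1=[P1,P2] Q2=[]
t=19-21: P4@Q0 runs 2, rem=0, completes. Q0=[P3] Q1=[P1,P2] Q2=[]
t=21-22: P3@Q0 runs 1, rem=6, I/O yield, promote→Q0. Q0=[P3] Q1=[P1,P2] Q2=[]
t=22-23: P3@Q0 runs 1, rem=5, I/O yield, promote→Q0. Q0=[P3] Q1=[P1,P2] Q2=[]
t=23-24: P3@Q0 runs 1, rem=4, I/O yield, promote→Q0. Q0=[P3] Q1=[P1,P2] Q2=[]
t=24-25: P3@Q0 runs 1, rem=3, I/O yield, promote→Q0. Q0=[P3] Q1=[P1,P2] Q2=[]
t=25-26: P3@Q0 runs 1, rem=2, I/O yield, promote→Q0. Q0=[P3] Q1=[P1,P2] Q2=[]
t=26-27: P3@Q0 runs 1, rem=1, I/O yield, promote→Q0. Q0=[P3] Q1=[P1,P2] Q2=[]
t=27-28: P3@Q0 runs 1, rem=0, completes. Q0=[] Q1=[P1,P2] Q2=[]
t=28-33: P1@Q1 runs 5, rem=3, quantum used, demote→Q2. Q0=[] Q1=[P2] Q2=[P1]
t=33-36: P2@Q1 runs 3, rem=0, completes. Q0=[] Q1=[] Q2=[P1]
t=36-39: P1@Q2 runs 3, rem=0, completes. Q0=[] Q1=[] Q2=[]

Answer: P4,P3,P2,P1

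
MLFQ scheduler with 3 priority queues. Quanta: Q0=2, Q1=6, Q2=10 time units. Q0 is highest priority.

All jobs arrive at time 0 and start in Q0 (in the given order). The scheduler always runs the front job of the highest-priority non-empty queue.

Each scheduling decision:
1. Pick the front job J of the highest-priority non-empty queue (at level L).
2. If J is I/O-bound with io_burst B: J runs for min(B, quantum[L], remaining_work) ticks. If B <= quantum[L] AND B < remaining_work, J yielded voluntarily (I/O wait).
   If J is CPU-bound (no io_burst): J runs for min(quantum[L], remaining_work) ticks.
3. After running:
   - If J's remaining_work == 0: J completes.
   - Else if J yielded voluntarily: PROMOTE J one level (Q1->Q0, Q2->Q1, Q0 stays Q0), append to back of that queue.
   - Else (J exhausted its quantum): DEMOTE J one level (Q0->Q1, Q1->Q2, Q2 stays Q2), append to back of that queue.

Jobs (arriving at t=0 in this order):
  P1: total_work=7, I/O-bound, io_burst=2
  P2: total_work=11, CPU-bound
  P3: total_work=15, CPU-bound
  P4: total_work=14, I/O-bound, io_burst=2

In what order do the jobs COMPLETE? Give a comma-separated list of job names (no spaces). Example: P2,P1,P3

Answer: P1,P4,P2,P3

Derivation:
t=0-2: P1@Q0 runs 2, rem=5, I/O yield, promote→Q0. Q0=[P2,P3,P4,P1] Q1=[] Q2=[]
t=2-4: P2@Q0 runs 2, rem=9, quantum used, demote→Q1. Q0=[P3,P4,P1] Q1=[P2] Q2=[]
t=4-6: P3@Q0 runs 2, rem=13, quantum used, demote→Q1. Q0=[P4,P1] Q1=[P2,P3] Q2=[]
t=6-8: P4@Q0 runs 2, rem=12, I/O yield, promote→Q0. Q0=[P1,P4] Q1=[P2,P3] Q2=[]
t=8-10: P1@Q0 runs 2, rem=3, I/O yield, promote→Q0. Q0=[P4,P1] Q1=[P2,P3] Q2=[]
t=10-12: P4@Q0 runs 2, rem=10, I/O yield, promote→Q0. Q0=[P1,P4] Q1=[P2,P3] Q2=[]
t=12-14: P1@Q0 runs 2, rem=1, I/O yield, promote→Q0. Q0=[P4,P1] Q1=[P2,P3] Q2=[]
t=14-16: P4@Q0 runs 2, rem=8, I/O yield, promote→Q0. Q0=[P1,P4] Q1=[P2,P3] Q2=[]
t=16-17: P1@Q0 runs 1, rem=0, completes. Q0=[P4] Q1=[P2,P3] Q2=[]
t=17-19: P4@Q0 runs 2, rem=6, I/O yield, promote→Q0. Q0=[P4] Q1=[P2,P3] Q2=[]
t=19-21: P4@Q0 runs 2, rem=4, I/O yield, promote→Q0. Q0=[P4] Q1=[P2,P3] Q2=[]
t=21-23: P4@Q0 runs 2, rem=2, I/O yield, promote→Q0. Q0=[P4] Q1=[P2,P3] Q2=[]
t=23-25: P4@Q0 runs 2, rem=0, completes. Q0=[] Q1=[P2,P3] Q2=[]
t=25-31: P2@Q1 runs 6, rem=3, quantum used, demote→Q2. Q0=[] Q1=[P3] Q2=[P2]
t=31-37: P3@Q1 runs 6, rem=7, quantum used, demote→Q2. Q0=[] Q1=[] Q2=[P2,P3]
t=37-40: P2@Q2 runs 3, rem=0, completes. Q0=[] Q1=[] Q2=[P3]
t=40-47: P3@Q2 runs 7, rem=0, completes. Q0=[] Q1=[] Q2=[]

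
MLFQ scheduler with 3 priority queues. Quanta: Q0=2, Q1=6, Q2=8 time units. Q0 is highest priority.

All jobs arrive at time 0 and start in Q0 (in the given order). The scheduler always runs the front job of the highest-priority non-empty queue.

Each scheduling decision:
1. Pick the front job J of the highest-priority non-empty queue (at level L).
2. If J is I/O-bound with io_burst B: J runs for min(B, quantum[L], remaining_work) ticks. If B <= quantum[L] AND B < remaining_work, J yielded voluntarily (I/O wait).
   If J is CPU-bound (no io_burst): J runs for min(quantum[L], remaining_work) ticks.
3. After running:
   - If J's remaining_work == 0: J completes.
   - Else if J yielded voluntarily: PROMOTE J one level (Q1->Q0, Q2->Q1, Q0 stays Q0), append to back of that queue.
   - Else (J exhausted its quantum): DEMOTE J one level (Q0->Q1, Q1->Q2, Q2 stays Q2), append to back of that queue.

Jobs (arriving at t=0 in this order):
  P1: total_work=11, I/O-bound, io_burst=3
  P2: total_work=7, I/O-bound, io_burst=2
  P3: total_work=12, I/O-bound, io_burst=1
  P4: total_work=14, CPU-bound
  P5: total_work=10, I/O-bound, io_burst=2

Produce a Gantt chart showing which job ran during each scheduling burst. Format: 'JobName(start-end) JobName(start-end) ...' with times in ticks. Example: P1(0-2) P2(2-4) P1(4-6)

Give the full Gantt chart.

Answer: P1(0-2) P2(2-4) P3(4-5) P4(5-7) P5(7-9) P2(9-11) P3(11-12) P5(12-14) P2(14-16) P3(16-17) P5(17-19) P2(19-20) P3(20-21) P5(21-23) P3(23-24) P5(24-26) P3(26-27) P3(27-28) P3(28-29) P3(29-30) P3(30-31) P3(31-32) P3(32-33) P1(33-36) P1(36-38) P4(38-44) P1(44-47) P1(47-48) P4(48-54)

Derivation:
t=0-2: P1@Q0 runs 2, rem=9, quantum used, demote→Q1. Q0=[P2,P3,P4,P5] Q1=[P1] Q2=[]
t=2-4: P2@Q0 runs 2, rem=5, I/O yield, promote→Q0. Q0=[P3,P4,P5,P2] Q1=[P1] Q2=[]
t=4-5: P3@Q0 runs 1, rem=11, I/O yield, promote→Q0. Q0=[P4,P5,P2,P3] Q1=[P1] Q2=[]
t=5-7: P4@Q0 runs 2, rem=12, quantum used, demote→Q1. Q0=[P5,P2,P3] Q1=[P1,P4] Q2=[]
t=7-9: P5@Q0 runs 2, rem=8, I/O yield, promote→Q0. Q0=[P2,P3,P5] Q1=[P1,P4] Q2=[]
t=9-11: P2@Q0 runs 2, rem=3, I/O yield, promote→Q0. Q0=[P3,P5,P2] Q1=[P1,P4] Q2=[]
t=11-12: P3@Q0 runs 1, rem=10, I/O yield, promote→Q0. Q0=[P5,P2,P3] Q1=[P1,P4] Q2=[]
t=12-14: P5@Q0 runs 2, rem=6, I/O yield, promote→Q0. Q0=[P2,P3,P5] Q1=[P1,P4] Q2=[]
t=14-16: P2@Q0 runs 2, rem=1, I/O yield, promote→Q0. Q0=[P3,P5,P2] Q1=[P1,P4] Q2=[]
t=16-17: P3@Q0 runs 1, rem=9, I/O yield, promote→Q0. Q0=[P5,P2,P3] Q1=[P1,P4] Q2=[]
t=17-19: P5@Q0 runs 2, rem=4, I/O yield, promote→Q0. Q0=[P2,P3,P5] Q1=[P1,P4] Q2=[]
t=19-20: P2@Q0 runs 1, rem=0, completes. Q0=[P3,P5] Q1=[P1,P4] Q2=[]
t=20-21: P3@Q0 runs 1, rem=8, I/O yield, promote→Q0. Q0=[P5,P3] Q1=[P1,P4] Q2=[]
t=21-23: P5@Q0 runs 2, rem=2, I/O yield, promote→Q0. Q0=[P3,P5] Q1=[P1,P4] Q2=[]
t=23-24: P3@Q0 runs 1, rem=7, I/O yield, promote→Q0. Q0=[P5,P3] Q1=[P1,P4] Q2=[]
t=24-26: P5@Q0 runs 2, rem=0, completes. Q0=[P3] Q1=[P1,P4] Q2=[]
t=26-27: P3@Q0 runs 1, rem=6, I/O yield, promote→Q0. Q0=[P3] Q1=[P1,P4] Q2=[]
t=27-28: P3@Q0 runs 1, rem=5, I/O yield, promote→Q0. Q0=[P3] Q1=[P1,P4] Q2=[]
t=28-29: P3@Q0 runs 1, rem=4, I/O yield, promote→Q0. Q0=[P3] Q1=[P1,P4] Q2=[]
t=29-30: P3@Q0 runs 1, rem=3, I/O yield, promote→Q0. Q0=[P3] Q1=[P1,P4] Q2=[]
t=30-31: P3@Q0 runs 1, rem=2, I/O yield, promote→Q0. Q0=[P3] Q1=[P1,P4] Q2=[]
t=31-32: P3@Q0 runs 1, rem=1, I/O yield, promote→Q0. Q0=[P3] Q1=[P1,P4] Q2=[]
t=32-33: P3@Q0 runs 1, rem=0, completes. Q0=[] Q1=[P1,P4] Q2=[]
t=33-36: P1@Q1 runs 3, rem=6, I/O yield, promote→Q0. Q0=[P1] Q1=[P4] Q2=[]
t=36-38: P1@Q0 runs 2, rem=4, quantum used, demote→Q1. Q0=[] Q1=[P4,P1] Q2=[]
t=38-44: P4@Q1 runs 6, rem=6, quantum used, demote→Q2. Q0=[] Q1=[P1] Q2=[P4]
t=44-47: P1@Q1 runs 3, rem=1, I/O yield, promote→Q0. Q0=[P1] Q1=[] Q2=[P4]
t=47-48: P1@Q0 runs 1, rem=0, completes. Q0=[] Q1=[] Q2=[P4]
t=48-54: P4@Q2 runs 6, rem=0, completes. Q0=[] Q1=[] Q2=[]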